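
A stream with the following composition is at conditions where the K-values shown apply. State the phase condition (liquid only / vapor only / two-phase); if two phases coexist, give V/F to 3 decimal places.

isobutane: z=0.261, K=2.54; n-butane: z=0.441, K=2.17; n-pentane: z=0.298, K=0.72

vapor only

ΣzᵢKᵢ = 1.834; Σzᵢ/Kᵢ = 0.720.
Since Σzᵢ/Kᵢ < 1 the mixture is above its dew point — single vapor phase.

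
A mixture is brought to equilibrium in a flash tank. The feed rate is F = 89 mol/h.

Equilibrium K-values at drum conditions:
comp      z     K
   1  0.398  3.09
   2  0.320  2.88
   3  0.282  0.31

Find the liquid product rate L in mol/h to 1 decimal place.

L = 9.0 mol/h

Rachford–Rice: g(V/F) = Σ zᵢ(Kᵢ−1)/(1+V/F(Kᵢ−1)) = 0.
Check two-phase: ΣzᵢKᵢ = 2.239 > 1 and Σzᵢ/Kᵢ = 1.150 > 1, so g(0) = 1.239 > 0 and g(1) = -0.150 < 0.
Newton iteration, V/F⁰ = 0.44:
  V/F = 0.440: g = 0.4832, g' = -1.087 → V/F = 0.884
  V/F = 0.884: g = 0.0188, g' = -1.257 → V/F = 0.899
Converged at V/F = 0.899.
Then V = V/F·F = 0.8991·89 = 80.0 mol/h and L = F − V = 9.0 mol/h.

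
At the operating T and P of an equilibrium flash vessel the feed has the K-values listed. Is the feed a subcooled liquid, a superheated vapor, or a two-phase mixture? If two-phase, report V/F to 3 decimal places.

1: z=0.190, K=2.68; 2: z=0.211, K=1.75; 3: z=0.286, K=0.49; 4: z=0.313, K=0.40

two-phase, V/F = 0.201

ΣzᵢKᵢ = 1.144; Σzᵢ/Kᵢ = 1.558.
Both exceed 1, so a two-phase solution exists.
Rachford–Rice: g(ψ) = Σ zᵢ(Kᵢ−1)/(1+ψ(Kᵢ−1)) = 0.
Newton–Raphson from ψ = 0.5:
  ψ = 0.500: g = -0.1755, g' = -0.585 → ψ = 0.200
  ψ = 0.200: g = 0.0006, g' = -0.628 → ψ = 0.201
Converged at ψ = 0.201.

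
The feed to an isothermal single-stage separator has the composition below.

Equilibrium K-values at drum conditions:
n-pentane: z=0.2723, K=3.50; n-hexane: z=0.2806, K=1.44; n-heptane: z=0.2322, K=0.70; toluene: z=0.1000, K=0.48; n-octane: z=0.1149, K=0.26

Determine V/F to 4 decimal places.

Iterate (Newton) starting at V/F = 0.61:
  V/F = 0.6100: g = 0.05053, g' = -0.5991 → V/F = 0.6944
  V/F = 0.6944: g = -0.00087, g' = -0.6250 → V/F = 0.6930
Converged at V/F = 0.6930.

V/F = 0.6930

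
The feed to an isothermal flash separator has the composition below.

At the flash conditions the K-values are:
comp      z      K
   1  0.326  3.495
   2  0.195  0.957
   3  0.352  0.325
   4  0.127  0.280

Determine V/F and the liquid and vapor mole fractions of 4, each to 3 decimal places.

Material balance + equilibrium reduce to Σ zᵢ(Kᵢ−1)/(1+V/F(Kᵢ−1)) = 0.
g(0) = ΣzᵢKᵢ − 1 = 0.476 and g(1) = 1 − Σzᵢ/Kᵢ = -0.834, so a root lies in (0, 1).
Newton–Raphson from V/F = 0.5:
  V/F = 0.500: g = -0.1482, g' = -0.928 → V/F = 0.340
  V/F = 0.340: g = 0.0017, g' = -0.980 → V/F = 0.342
Converged at V/F = 0.342.
Compositions from xᵢ = zᵢ/(1+V/F(Kᵢ−1)), yᵢ = Kᵢxᵢ:
  1: x = 0.176, y = 0.615
  2: x = 0.198, y = 0.189
  3: x = 0.458, y = 0.149
  4: x = 0.169, y = 0.047

V/F = 0.342, x_4 = 0.169, y_4 = 0.047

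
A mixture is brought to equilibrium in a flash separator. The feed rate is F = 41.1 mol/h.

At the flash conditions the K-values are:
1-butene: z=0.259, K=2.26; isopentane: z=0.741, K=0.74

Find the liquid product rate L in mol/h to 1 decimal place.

L = 24.3 mol/h

Rachford–Rice: g(ψ) = Σ zᵢ(Kᵢ−1)/(1+ψ(Kᵢ−1)) = 0.
g(0) = ΣzᵢKᵢ − 1 = 0.134 and g(1) = 1 − Σzᵢ/Kᵢ = -0.116, so a root lies in (0, 1).
Binary case is linear: z₁(K₁−1)(1+ψ(K₂−1)) + z₂(K₂−1)(1+ψ(K₁−1)) = 0
⇒ ψ = [z₁(K₁−1)+z₂(K₂−1)] / [−(K₁−1)(K₂−1)] = 0.1337/0.3276 = 0.408
Then V = ψ·F = 0.4081·41.1 = 16.8 mol/h and L = F − V = 24.3 mol/h.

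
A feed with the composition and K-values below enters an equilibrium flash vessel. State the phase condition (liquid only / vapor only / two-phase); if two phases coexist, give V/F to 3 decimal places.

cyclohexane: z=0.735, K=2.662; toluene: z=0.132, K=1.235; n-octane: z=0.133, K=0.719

vapor only

ΣzᵢKᵢ = 2.215; Σzᵢ/Kᵢ = 0.568.
Since Σzᵢ/Kᵢ < 1 the mixture is above its dew point — single vapor phase.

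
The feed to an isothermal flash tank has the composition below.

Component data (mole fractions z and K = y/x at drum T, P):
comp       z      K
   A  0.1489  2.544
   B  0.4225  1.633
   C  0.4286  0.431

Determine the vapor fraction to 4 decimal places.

ψ = 0.4835

Rachford–Rice: g(ψ) = Σ zᵢ(Kᵢ−1)/(1+ψ(Kᵢ−1)) = 0.
Check two-phase: ΣzᵢKᵢ = 1.2535 > 1 and Σzᵢ/Kᵢ = 1.3117 > 1, so g(0) = 0.2535 > 0 and g(1) = -0.3117 < 0.
Newton–Raphson from ψ = 0.5:
  ψ = 0.5000: g = -0.00796, g' = -0.4818 → ψ = 0.4835
Converged at ψ = 0.4835.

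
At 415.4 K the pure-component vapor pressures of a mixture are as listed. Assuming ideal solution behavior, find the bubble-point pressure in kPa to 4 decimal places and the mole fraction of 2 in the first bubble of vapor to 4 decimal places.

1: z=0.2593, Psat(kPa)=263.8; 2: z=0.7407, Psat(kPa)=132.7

Pbub = 166.6942 kPa, y_2 = 0.5896

At the bubble point ψ → 0, so ΣzᵢKᵢ = 1 with Kᵢ = Pᵢˢᵃᵗ/P ⇒ P = ΣzᵢPᵢˢᵃᵗ.
P = 0.2593·263.8 + 0.7407·132.7 = 166.6942 kPa
yᵢ = zᵢPᵢˢᵃᵗ/P ⇒ y_2 = 0.7407·132.7/166.6942 = 0.5896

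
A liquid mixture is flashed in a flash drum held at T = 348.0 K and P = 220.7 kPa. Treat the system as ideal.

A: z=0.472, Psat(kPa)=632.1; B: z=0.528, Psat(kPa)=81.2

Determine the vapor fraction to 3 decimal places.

Raoult's law: Kᵢ = Pᵢˢᵃᵗ/P = Pᵢˢᵃᵗ/220.7.
  K_A = 632.1/220.7 = 2.86407, K_B = 81.2/220.7 = 0.36792
Rachford–Rice: g(ψ) = Σ zᵢ(Kᵢ−1)/(1+ψ(Kᵢ−1)) = 0.
Check two-phase: ΣzᵢKᵢ = 1.546 > 1 and Σzᵢ/Kᵢ = 1.600 > 1, so g(0) = 0.546 > 0 and g(1) = -0.600 < 0.
Iterate (Newton) starting at ψ = 0.5:
  ψ = 0.500: g = -0.0326, g' = -0.890 → ψ = 0.463
Converged at ψ = 0.463.

ψ = 0.463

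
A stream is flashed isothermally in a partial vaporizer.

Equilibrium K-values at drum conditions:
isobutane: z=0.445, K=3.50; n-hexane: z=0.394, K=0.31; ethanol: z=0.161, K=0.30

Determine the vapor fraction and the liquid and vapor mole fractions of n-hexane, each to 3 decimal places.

ψ = 0.420, x_n-hexane = 0.555, y_n-hexane = 0.172

Let ψ = V/F and solve Σ zᵢ(Kᵢ−1)/(1+ψ(Kᵢ−1)) = 0.
Check two-phase: ΣzᵢKᵢ = 1.728 > 1 and Σzᵢ/Kᵢ = 1.935 > 1, so g(0) = 0.728 > 0 and g(1) = -0.935 < 0.
Newton iteration, ψ⁰ = 0.5:
  ψ = 0.500: g = -0.0940, g' = -1.173 → ψ = 0.420
Converged at ψ = 0.420.
Compositions from xᵢ = zᵢ/(1+ψ(Kᵢ−1)), yᵢ = Kᵢxᵢ:
  isobutane: x = 0.217, y = 0.760
  n-hexane: x = 0.555, y = 0.172
  ethanol: x = 0.228, y = 0.068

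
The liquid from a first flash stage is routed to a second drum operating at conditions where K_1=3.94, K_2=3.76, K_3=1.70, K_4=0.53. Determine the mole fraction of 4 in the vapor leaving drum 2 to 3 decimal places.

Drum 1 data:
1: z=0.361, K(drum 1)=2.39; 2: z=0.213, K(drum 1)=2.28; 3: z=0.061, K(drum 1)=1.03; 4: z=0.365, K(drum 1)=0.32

y_4 (drum 2) = 0.440

Drum 1:
Rachford–Rice: g(ψ₁) = Σ zᵢ(Kᵢ−1)/(1+ψ₁(Kᵢ−1)) = 0.
Check two-phase: ΣzᵢKᵢ = 1.528 > 1 and Σzᵢ/Kᵢ = 1.444 > 1, so g(0) = 0.528 > 0 and g(1) = -0.444 < 0.
Newton–Raphson from ψ₁ = 0.5:
  ψ₁ = 0.500: g = 0.0880, g' = -0.760 → ψ₁ = 0.616
  ψ₁ = 0.616: g = -0.0024, g' = -0.811 → ψ₁ = 0.613
Converged at ψ₁ = 0.613.
Drum-1 compositions:
  1: x = 0.195, y = 0.466
  2: x = 0.119, y = 0.272
  3: x = 0.060, y = 0.062
  4: x = 0.626, y = 0.200
Drum-2 feed = drum-1 liquid: z₂ = (0.1949, 0.1194, 0.0599, 0.6258).
Drum 2:
Newton iteration, ψ₂⁰ = 0.5:
  ψ₂ = 0.500: g = 0.0170, g' = -0.689 → ψ₂ = 0.525
Converged at ψ₂ = 0.525.
  1: x = 0.077, y = 0.302
  2: x = 0.049, y = 0.183
  3: x = 0.044, y = 0.074
  4: x = 0.831, y = 0.440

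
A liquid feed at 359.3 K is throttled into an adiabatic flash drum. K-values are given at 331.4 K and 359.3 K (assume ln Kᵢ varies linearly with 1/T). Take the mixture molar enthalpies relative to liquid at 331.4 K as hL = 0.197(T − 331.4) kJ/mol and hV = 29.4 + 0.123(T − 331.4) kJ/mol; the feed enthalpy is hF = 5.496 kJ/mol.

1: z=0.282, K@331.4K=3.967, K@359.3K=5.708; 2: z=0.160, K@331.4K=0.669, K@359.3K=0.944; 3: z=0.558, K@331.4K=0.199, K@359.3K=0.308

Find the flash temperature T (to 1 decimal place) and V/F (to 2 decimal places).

T = 333.5 K, V/F = 0.17

Adiabatic flash: solve Rachford–Rice at each trial T, then check hF = ψ·hV(T) + (1−ψ)·hL(T).
  T = 331.4 K: K = (3.967, 0.669, 0.199), RR gives ψ = 0.159, H_out = 4.682 kJ/mol
  T = 359.3 K: K = (5.708, 0.944, 0.308), RR gives ψ = 0.337, H_out = 14.720 kJ/mol
  T = 345.4 K: K = (4.797, 0.801, 0.250), RR gives ψ = 0.250, H_out = 9.861 kJ/mol
  T = 338.4 K: K = (4.371, 0.733, 0.224), RR gives ψ = 0.206, H_out = 7.330 kJ/mol
  T = 334.9 K: K = (4.166, 0.701, 0.211), RR gives ψ = 0.183, H_out = 6.025 kJ/mol
  T = 333.1 K: K = (4.063, 0.684, 0.205), RR gives ψ = 0.171, H_out = 5.339 kJ/mol
Linear interpolation between T = 333.1 (H_out = 5.339) and T = 334.9 (H_out = 6.025) on hF = 5.496 gives T ≈ 333.5 K, at which ψ = 0.17.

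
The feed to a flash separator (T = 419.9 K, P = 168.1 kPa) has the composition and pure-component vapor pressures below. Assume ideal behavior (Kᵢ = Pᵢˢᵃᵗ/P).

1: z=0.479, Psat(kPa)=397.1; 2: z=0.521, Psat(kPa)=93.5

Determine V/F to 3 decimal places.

V/F = 0.697

Raoult's law: Kᵢ = Pᵢˢᵃᵗ/P = Pᵢˢᵃᵗ/168.1.
  K_1 = 397.1/168.1 = 2.36228, K_2 = 93.5/168.1 = 0.55622
Rachford–Rice: g(V/F) = Σ zᵢ(Kᵢ−1)/(1+V/F(Kᵢ−1)) = 0.
Feasibility: ΣzᵢKᵢ = 1.421, Σzᵢ/Kᵢ = 1.139 — both > 1, two phases present.
Binary case is linear: z₁(K₁−1)(1+V/F(K₂−1)) + z₂(K₂−1)(1+V/F(K₁−1)) = 0
⇒ V/F = [z₁(K₁−1)+z₂(K₂−1)] / [−(K₁−1)(K₂−1)] = 0.4213/0.6046 = 0.697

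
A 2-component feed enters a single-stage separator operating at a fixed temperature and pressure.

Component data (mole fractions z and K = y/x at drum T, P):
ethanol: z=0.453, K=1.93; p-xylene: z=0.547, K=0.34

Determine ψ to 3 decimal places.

ψ = 0.098

Newton–Raphson from ψ = 0.5:
  ψ = 0.500: g = -0.2513, g' = -0.713 → ψ = 0.148
  ψ = 0.148: g = -0.0296, g' = -0.595 → ψ = 0.098
Converged at ψ = 0.098.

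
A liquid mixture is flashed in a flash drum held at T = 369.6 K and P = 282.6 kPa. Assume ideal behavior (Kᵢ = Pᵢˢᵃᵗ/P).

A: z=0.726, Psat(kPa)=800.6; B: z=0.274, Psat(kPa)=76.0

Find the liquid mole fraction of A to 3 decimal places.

Raoult's law: Kᵢ = Pᵢˢᵃᵗ/P = Pᵢˢᵃᵗ/282.6.
  K_A = 800.6/282.6 = 2.83298, K_B = 76.0/282.6 = 0.26893
Material balance + equilibrium reduce to Σ zᵢ(Kᵢ−1)/(1+ψ(Kᵢ−1)) = 0.
Feasibility: ΣzᵢKᵢ = 2.130, Σzᵢ/Kᵢ = 1.275 — both > 1, two phases present.
Binary case is linear: z₁(K₁−1)(1+ψ(K₂−1)) + z₂(K₂−1)(1+ψ(K₁−1)) = 0
⇒ ψ = [z₁(K₁−1)+z₂(K₂−1)] / [−(K₁−1)(K₂−1)] = 1.1304/1.3400 = 0.844
Compositions from xᵢ = zᵢ/(1+ψ(Kᵢ−1)), yᵢ = Kᵢxᵢ:
  A: x = 0.285, y = 0.808
  B: x = 0.715, y = 0.192

x_A = 0.285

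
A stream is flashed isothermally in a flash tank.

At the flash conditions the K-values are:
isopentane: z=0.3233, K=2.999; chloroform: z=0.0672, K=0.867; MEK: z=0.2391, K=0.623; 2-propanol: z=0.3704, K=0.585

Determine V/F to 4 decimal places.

V/F = 0.5182

Material balance + equilibrium reduce to Σ zᵢ(Kᵢ−1)/(1+V/F(Kᵢ−1)) = 0.
Feasibility: ΣzᵢKᵢ = 1.3935, Σzᵢ/Kᵢ = 1.2023 — both > 1, two phases present.
Iterate (Newton) starting at V/F = 0.63:
  V/F = 0.6300: g = -0.05006, g' = -0.4299 → V/F = 0.5135
  V/F = 0.5135: g = 0.00218, g' = -0.4712 → V/F = 0.5182
Converged at V/F = 0.5182.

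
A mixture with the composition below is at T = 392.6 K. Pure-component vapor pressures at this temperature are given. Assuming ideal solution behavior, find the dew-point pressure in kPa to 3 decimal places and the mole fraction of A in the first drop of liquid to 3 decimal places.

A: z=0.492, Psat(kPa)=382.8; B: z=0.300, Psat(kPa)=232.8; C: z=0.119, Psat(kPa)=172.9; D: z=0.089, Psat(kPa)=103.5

At the dew point ψ → 1, so Σzᵢ/Kᵢ = 1 with Kᵢ = Pᵢˢᵃᵗ/P ⇒ 1/P = Σzᵢ/Pᵢˢᵃᵗ.
1/P = 0.492/382.8 + 0.300/232.8 + 0.119/172.9 + 0.089/103.5 = 0.004122 ⇒ P = 242.595 kPa
xᵢ = zᵢP/Pᵢˢᵃᵗ ⇒ x_A = 0.492·242.595/382.8 = 0.312

Pdew = 242.595 kPa, x_A = 0.312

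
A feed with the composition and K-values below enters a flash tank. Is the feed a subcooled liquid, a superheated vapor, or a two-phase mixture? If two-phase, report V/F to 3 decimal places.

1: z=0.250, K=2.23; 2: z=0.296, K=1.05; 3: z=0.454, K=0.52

ΣzᵢKᵢ = 1.104; Σzᵢ/Kᵢ = 1.267.
Both exceed 1, so a two-phase solution exists.
Let ψ = V/F and solve Σ zᵢ(Kᵢ−1)/(1+ψ(Kᵢ−1)) = 0.
Newton iteration, ψ⁰ = 0.5:
  ψ = 0.500: g = -0.0819, g' = -0.327 → ψ = 0.249
  ψ = 0.249: g = 0.0024, g' = -0.357 → ψ = 0.256
Converged at ψ = 0.256.

two-phase, V/F = 0.256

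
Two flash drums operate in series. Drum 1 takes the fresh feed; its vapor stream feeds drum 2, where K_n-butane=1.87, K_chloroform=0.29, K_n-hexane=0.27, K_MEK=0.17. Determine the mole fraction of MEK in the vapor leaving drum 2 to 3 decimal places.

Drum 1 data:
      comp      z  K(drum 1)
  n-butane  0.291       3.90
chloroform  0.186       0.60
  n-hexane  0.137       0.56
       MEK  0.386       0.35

y_MEK (drum 2) = 0.041

Drum 1:
Rachford–Rice: g(ψ₁) = Σ zᵢ(Kᵢ−1)/(1+ψ₁(Kᵢ−1)) = 0.
Feasibility: ΣzᵢKᵢ = 1.458, Σzᵢ/Kᵢ = 1.732 — both > 1, two phases present.
Iterate (Newton) starting at ψ₁ = 0.31:
  ψ₁ = 0.310: g = -0.0246, g' = -1.009 → ψ₁ = 0.286
Converged at ψ₁ = 0.286.
Drum-1 compositions:
  n-butane: x = 0.159, y = 0.620
  chloroform: x = 0.210, y = 0.126
  n-hexane: x = 0.157, y = 0.088
  MEK: x = 0.474, y = 0.166
Drum-2 feed = drum-1 vapor: z₂ = (0.6202, 0.1260, 0.0878, 0.1660).
Drum 2:
Material balance + equilibrium reduce to Σ zᵢ(Kᵢ−1)/(1+ψ₂(Kᵢ−1)) = 0.
Feasibility: ΣzᵢKᵢ = 1.248, Σzᵢ/Kᵢ = 2.068 — both > 1, two phases present.
Newton iteration, ψ₂⁰ = 0.55:
  ψ₂ = 0.550: g = -0.1423, g' = -0.903 → ψ₂ = 0.392
  ψ₂ = 0.392: g = -0.0159, g' = -0.726 → ψ₂ = 0.371
  ψ₂ = 0.371: g = -0.0002, g' = -0.712 → ψ₂ = 0.370
Converged at ψ₂ = 0.370.
  n-butane: x = 0.469, y = 0.877
  chloroform: x = 0.171, y = 0.050
  n-hexane: x = 0.120, y = 0.032
  MEK: x = 0.240, y = 0.041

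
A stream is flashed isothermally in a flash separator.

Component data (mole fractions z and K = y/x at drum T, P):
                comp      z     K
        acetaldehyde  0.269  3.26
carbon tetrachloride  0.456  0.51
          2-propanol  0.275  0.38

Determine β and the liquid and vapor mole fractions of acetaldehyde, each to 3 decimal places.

β = 0.175, x_acetaldehyde = 0.193, y_acetaldehyde = 0.628

Material balance + equilibrium reduce to Σ zᵢ(Kᵢ−1)/(1+β(Kᵢ−1)) = 0.
Feasibility: ΣzᵢKᵢ = 1.214, Σzᵢ/Kᵢ = 1.700 — both > 1, two phases present.
Newton iteration, β⁰ = 0.5:
  β = 0.500: g = -0.2576, g' = -0.717 → β = 0.141
  β = 0.141: g = 0.0345, g' = -1.044 → β = 0.174
  β = 0.174: g = 0.0012, g' = -0.972 → β = 0.175
Converged at β = 0.175.
Compositions from xᵢ = zᵢ/(1+β(Kᵢ−1)), yᵢ = Kᵢxᵢ:
  acetaldehyde: x = 0.193, y = 0.628
  carbon tetrachloride: x = 0.499, y = 0.254
  2-propanol: x = 0.308, y = 0.117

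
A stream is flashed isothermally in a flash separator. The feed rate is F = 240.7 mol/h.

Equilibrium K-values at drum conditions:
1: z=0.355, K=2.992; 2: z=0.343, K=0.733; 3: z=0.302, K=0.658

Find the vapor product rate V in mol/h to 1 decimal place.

V = 203.4 mol/h

Rachford–Rice: g(β) = Σ zᵢ(Kᵢ−1)/(1+β(Kᵢ−1)) = 0.
Check two-phase: ΣzᵢKᵢ = 1.512 > 1 and Σzᵢ/Kᵢ = 1.046 > 1, so g(0) = 0.512 > 0 and g(1) = -0.046 < 0.
Newton iteration, β⁰ = 0.38:
  β = 0.380: g = 0.1819, g' = -0.533 → β = 0.721
  β = 0.721: g = 0.0398, g' = -0.337 → β = 0.839
  β = 0.839: g = 0.0019, g' = -0.307 → β = 0.845
Converged at β = 0.845.
Then V = β·F = 0.8451·240.7 = 203.4 mol/h and L = F − V = 37.3 mol/h.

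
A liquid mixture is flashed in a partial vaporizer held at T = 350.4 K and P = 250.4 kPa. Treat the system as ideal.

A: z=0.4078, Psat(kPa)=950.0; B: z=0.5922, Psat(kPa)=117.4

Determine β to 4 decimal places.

β = 0.5558

Raoult's law: Kᵢ = Pᵢˢᵃᵗ/P = Pᵢˢᵃᵗ/250.4.
  K_A = 950.0/250.4 = 3.793930, K_B = 117.4/250.4 = 0.468850
Material balance + equilibrium reduce to Σ zᵢ(Kᵢ−1)/(1+β(Kᵢ−1)) = 0.
g(0) = ΣzᵢKᵢ − 1 = 0.8248 and g(1) = 1 − Σzᵢ/Kᵢ = -0.3706, so a root lies in (0, 1).
Binary case is linear: z₁(K₁−1)(1+β(K₂−1)) + z₂(K₂−1)(1+β(K₁−1)) = 0
⇒ β = [z₁(K₁−1)+z₂(K₂−1)] / [−(K₁−1)(K₂−1)] = 0.82482/1.48400 = 0.5558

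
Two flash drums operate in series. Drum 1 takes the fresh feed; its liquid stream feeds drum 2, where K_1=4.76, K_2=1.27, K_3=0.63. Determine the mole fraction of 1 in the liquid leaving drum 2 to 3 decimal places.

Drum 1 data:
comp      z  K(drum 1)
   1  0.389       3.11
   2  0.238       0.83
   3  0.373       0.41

x_1 (drum 2) = 0.054

Drum 1:
Let ψ₁ = V/F and solve Σ zᵢ(Kᵢ−1)/(1+ψ₁(Kᵢ−1)) = 0.
Check two-phase: ΣzᵢKᵢ = 1.560 > 1 and Σzᵢ/Kᵢ = 1.322 > 1, so g(0) = 0.560 > 0 and g(1) = -0.322 < 0.
Iterate (Newton) starting at ψ₁ = 0.67:
  ψ₁ = 0.670: g = -0.0695, g' = -0.661 → ψ₁ = 0.565
  ψ₁ = 0.565: g = -0.0003, g' = -0.661 → ψ₁ = 0.564
Converged at ψ₁ = 0.564.
Drum-1 compositions:
  1: x = 0.178, y = 0.552
  2: x = 0.263, y = 0.219
  3: x = 0.559, y = 0.229
Drum-2 feed = drum-1 liquid: z₂ = (0.1776, 0.2633, 0.5592).
Drum 2:
Let ψ₂ = V/F and solve Σ zᵢ(Kᵢ−1)/(1+ψ₂(Kᵢ−1)) = 0.
Feasibility: ΣzᵢKᵢ = 1.532, Σzᵢ/Kᵢ = 1.132 — both > 1, two phases present.
Iterate (Newton) starting at ψ₂ = 0.5:
  ψ₂ = 0.500: g = 0.0406, g' = -0.433 → ψ₂ = 0.594
  ψ₂ = 0.594: g = 0.0026, g' = -0.380 → ψ₂ = 0.601
Converged at ψ₂ = 0.601.
  1: x = 0.054, y = 0.259
  2: x = 0.227, y = 0.288
  3: x = 0.719, y = 0.453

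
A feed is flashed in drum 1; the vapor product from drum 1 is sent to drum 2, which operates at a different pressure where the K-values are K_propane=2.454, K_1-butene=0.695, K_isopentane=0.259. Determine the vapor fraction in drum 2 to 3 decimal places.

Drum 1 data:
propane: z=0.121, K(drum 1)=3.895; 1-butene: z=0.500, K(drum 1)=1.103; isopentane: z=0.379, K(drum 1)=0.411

V/F (drum 2) = 0.172

Drum 1:
Let ψ₁ = V/F and solve Σ zᵢ(Kᵢ−1)/(1+ψ₁(Kᵢ−1)) = 0.
Check two-phase: ΣzᵢKᵢ = 1.179 > 1 and Σzᵢ/Kᵢ = 1.407 > 1, so g(0) = 0.179 > 0 and g(1) = -0.407 < 0.
Newton iteration, ψ₁⁰ = 0.31:
  ψ₁ = 0.310: g = -0.0386, g' = -0.483 → ψ₁ = 0.230
  ψ₁ = 0.230: g = 0.0023, g' = -0.546 → ψ₁ = 0.234
Converged at ψ₁ = 0.234.
Drum-1 compositions:
  propane: x = 0.072, y = 0.281
  1-butene: x = 0.488, y = 0.539
  isopentane: x = 0.440, y = 0.181
Drum-2 feed = drum-1 vapor: z₂ = (0.2808, 0.5385, 0.1807).
Drum 2:
Material balance + equilibrium reduce to Σ zᵢ(Kᵢ−1)/(1+ψ₂(Kᵢ−1)) = 0.
g(0) = ΣzᵢKᵢ − 1 = 0.110 and g(1) = 1 − Σzᵢ/Kᵢ = -0.587, so a root lies in (0, 1).
Iterate (Newton) starting at ψ₂ = 0.38:
  ψ₂ = 0.380: g = -0.1092, g' = -0.503 → ψ₂ = 0.163
  ψ₂ = 0.163: g = 0.0051, g' = -0.572 → ψ₂ = 0.172
Converged at ψ₂ = 0.172.
  propane: x = 0.225, y = 0.551
  1-butene: x = 0.568, y = 0.395
  isopentane: x = 0.207, y = 0.054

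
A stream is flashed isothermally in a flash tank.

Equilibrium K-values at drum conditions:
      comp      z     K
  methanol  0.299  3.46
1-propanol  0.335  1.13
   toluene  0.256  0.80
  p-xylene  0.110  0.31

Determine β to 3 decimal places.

β = 0.909

Newton–Raphson from β = 0.38:
  β = 0.380: g = 0.2634, g' = -0.597 → β = 0.821
  β = 0.821: g = 0.0464, g' = -0.497 → β = 0.915
  β = 0.915: g = -0.0033, g' = -0.576 → β = 0.909
Converged at β = 0.909.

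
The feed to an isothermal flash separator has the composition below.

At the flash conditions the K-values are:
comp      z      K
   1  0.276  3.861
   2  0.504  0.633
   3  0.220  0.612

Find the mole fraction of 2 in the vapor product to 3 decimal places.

Rachford–Rice: g(ψ) = Σ zᵢ(Kᵢ−1)/(1+ψ(Kᵢ−1)) = 0.
Check two-phase: ΣzᵢKᵢ = 1.519 > 1 and Σzᵢ/Kᵢ = 1.227 > 1, so g(0) = 0.519 > 0 and g(1) = -0.227 < 0.
Newton iteration, ψ⁰ = 0.68:
  ψ = 0.680: g = -0.0943, g' = -0.442 → ψ = 0.467
  ψ = 0.467: g = 0.0108, g' = -0.563 → ψ = 0.486
Converged at ψ = 0.486.
Compositions from xᵢ = zᵢ/(1+ψ(Kᵢ−1)), yᵢ = Kᵢxᵢ:
  1: x = 0.115, y = 0.446
  2: x = 0.613, y = 0.388
  3: x = 0.271, y = 0.166

y_2 = 0.388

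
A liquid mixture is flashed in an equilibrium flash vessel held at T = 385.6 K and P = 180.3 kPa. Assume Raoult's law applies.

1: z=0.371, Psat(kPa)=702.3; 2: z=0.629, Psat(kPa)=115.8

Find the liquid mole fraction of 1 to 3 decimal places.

x_1 = 0.110

Raoult's law: Kᵢ = Pᵢˢᵃᵗ/P = Pᵢˢᵃᵗ/180.3.
  K_1 = 702.3/180.3 = 3.89517, K_2 = 115.8/180.3 = 0.64226
Let ψ = V/F and solve Σ zᵢ(Kᵢ−1)/(1+ψ(Kᵢ−1)) = 0.
g(0) = ΣzᵢKᵢ − 1 = 0.849 and g(1) = 1 − Σzᵢ/Kᵢ = -0.075, so a root lies in (0, 1).
Newton iteration, ψ⁰ = 0.5:
  ψ = 0.500: g = 0.1648, g' = -0.638 → ψ = 0.758
  ψ = 0.758: g = 0.0274, g' = -0.456 → ψ = 0.818
  ψ = 0.818: g = 0.0007, g' = -0.435 → ψ = 0.820
Converged at ψ = 0.820.
Compositions from xᵢ = zᵢ/(1+ψ(Kᵢ−1)), yᵢ = Kᵢxᵢ:
  1: x = 0.110, y = 0.428
  2: x = 0.890, y = 0.572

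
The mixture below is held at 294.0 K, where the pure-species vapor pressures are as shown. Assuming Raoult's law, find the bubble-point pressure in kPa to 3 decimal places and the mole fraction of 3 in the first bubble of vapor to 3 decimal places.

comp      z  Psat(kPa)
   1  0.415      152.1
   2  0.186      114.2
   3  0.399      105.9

At the bubble point ψ → 0, so ΣzᵢKᵢ = 1 with Kᵢ = Pᵢˢᵃᵗ/P ⇒ P = ΣzᵢPᵢˢᵃᵗ.
P = 0.415·152.1 + 0.186·114.2 + 0.399·105.9 = 126.617 kPa
yᵢ = zᵢPᵢˢᵃᵗ/P ⇒ y_3 = 0.399·105.9/126.617 = 0.334

Pbub = 126.617 kPa, y_3 = 0.334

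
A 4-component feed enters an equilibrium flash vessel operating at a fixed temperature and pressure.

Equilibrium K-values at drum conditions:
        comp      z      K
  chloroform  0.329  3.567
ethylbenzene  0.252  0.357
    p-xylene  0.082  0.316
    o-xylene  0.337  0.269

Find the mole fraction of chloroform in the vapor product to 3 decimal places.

Rachford–Rice: g(β) = Σ zᵢ(Kᵢ−1)/(1+β(Kᵢ−1)) = 0.
Feasibility: ΣzᵢKᵢ = 1.380, Σzᵢ/Kᵢ = 2.310 — both > 1, two phases present.
Iterate (Newton) starting at β = 0.5:
  β = 0.500: g = -0.3425, g' = -1.178 → β = 0.209
  β = 0.209: g = 0.0059, g' = -1.360 → β = 0.214
Converged at β = 0.214.
Compositions from xᵢ = zᵢ/(1+β(Kᵢ−1)), yᵢ = Kᵢxᵢ:
  chloroform: x = 0.212, y = 0.758
  ethylbenzene: x = 0.292, y = 0.104
  p-xylene: x = 0.096, y = 0.030
  o-xylene: x = 0.399, y = 0.107

y_chloroform = 0.758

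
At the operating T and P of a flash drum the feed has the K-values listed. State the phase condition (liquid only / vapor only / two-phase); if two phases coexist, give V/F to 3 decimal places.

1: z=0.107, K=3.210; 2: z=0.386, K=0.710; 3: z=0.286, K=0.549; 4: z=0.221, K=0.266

liquid only

ΣzᵢKᵢ = 0.833; Σzᵢ/Kᵢ = 1.929.
Since ΣzᵢKᵢ < 1 the mixture is below its bubble point — single liquid phase.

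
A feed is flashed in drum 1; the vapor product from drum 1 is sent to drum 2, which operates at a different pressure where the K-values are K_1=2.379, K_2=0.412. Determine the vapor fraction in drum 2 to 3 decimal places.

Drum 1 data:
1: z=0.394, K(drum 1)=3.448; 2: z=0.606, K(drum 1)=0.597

Drum 1:
Binary case is linear: z₁(K₁−1)(1+ψ₁(K₂−1)) + z₂(K₂−1)(1+ψ₁(K₁−1)) = 0
⇒ ψ₁ = [z₁(K₁−1)+z₂(K₂−1)] / [−(K₁−1)(K₂−1)] = 0.7203/0.9865 = 0.730
Drum-1 compositions:
  1: x = 0.141, y = 0.487
  2: x = 0.859, y = 0.513
Drum-2 feed = drum-1 vapor: z₂ = (0.4874, 0.5126).
Drum 2:
Rachford–Rice: g(ψ₂) = Σ zᵢ(Kᵢ−1)/(1+ψ₂(Kᵢ−1)) = 0.
g(0) = ΣzᵢKᵢ − 1 = 0.371 and g(1) = 1 − Σzᵢ/Kᵢ = -0.449, so a root lies in (0, 1).
Iterate (Newton) starting at ψ₂ = 0.61:
  ψ₂ = 0.610: g = -0.1050, g' = -0.704 → ψ₂ = 0.461
  ψ₂ = 0.461: g = -0.0026, g' = -0.680 → ψ₂ = 0.457
Converged at ψ₂ = 0.457.
  1: x = 0.299, y = 0.711
  2: x = 0.701, y = 0.289

V/F (drum 2) = 0.457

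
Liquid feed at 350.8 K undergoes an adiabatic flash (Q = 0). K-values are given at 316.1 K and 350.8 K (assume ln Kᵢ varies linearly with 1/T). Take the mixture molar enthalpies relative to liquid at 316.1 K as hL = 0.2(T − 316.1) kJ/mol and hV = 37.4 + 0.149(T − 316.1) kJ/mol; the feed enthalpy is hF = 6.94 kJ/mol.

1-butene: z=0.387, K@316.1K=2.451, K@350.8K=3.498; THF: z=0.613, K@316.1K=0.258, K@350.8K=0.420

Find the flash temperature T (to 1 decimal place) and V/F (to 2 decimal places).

T = 321.7 K, V/F = 0.16

Adiabatic flash: solve Rachford–Rice at each trial T, then check hF = ψ·hV(T) + (1−ψ)·hL(T).
  T = 316.1 K: K = (2.451, 0.258), RR gives ψ = 0.099, H_out = 3.706 kJ/mol
  T = 350.8 K: K = (3.498, 0.420), RR gives ψ = 0.422, H_out = 21.970 kJ/mol
  T = 333.5 K: K = (2.957, 0.334), RR gives ψ = 0.267, H_out = 13.246 kJ/mol
  T = 324.8 K: K = (2.699, 0.294), RR gives ψ = 0.188, H_out = 8.674 kJ/mol
  T = 320.5 K: K = (2.575, 0.276), RR gives ψ = 0.145, H_out = 6.284 kJ/mol
  T = 322.6 K: K = (2.635, 0.285), RR gives ψ = 0.166, H_out = 7.465 kJ/mol
Linear interpolation between T = 320.5 (H_out = 6.284) and T = 322.6 (H_out = 7.465) on hF = 6.94 gives T ≈ 321.7 K, at which ψ = 0.16.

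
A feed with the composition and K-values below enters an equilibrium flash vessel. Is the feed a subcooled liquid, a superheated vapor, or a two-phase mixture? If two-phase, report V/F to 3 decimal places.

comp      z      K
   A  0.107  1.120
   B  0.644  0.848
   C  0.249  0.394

subcooled liquid

ΣzᵢKᵢ = 0.764; Σzᵢ/Kᵢ = 1.487.
Since ΣzᵢKᵢ < 1 the mixture is below its bubble point — single liquid phase.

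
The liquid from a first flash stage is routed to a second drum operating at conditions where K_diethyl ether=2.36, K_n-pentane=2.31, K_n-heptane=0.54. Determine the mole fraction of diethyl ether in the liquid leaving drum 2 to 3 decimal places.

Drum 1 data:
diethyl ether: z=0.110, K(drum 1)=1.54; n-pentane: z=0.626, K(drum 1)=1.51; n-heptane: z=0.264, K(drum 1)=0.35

x_diethyl ether (drum 2) = 0.038

Drum 1:
Material balance + equilibrium reduce to Σ zᵢ(Kᵢ−1)/(1+ψ₁(Kᵢ−1)) = 0.
g(0) = ΣzᵢKᵢ − 1 = 0.207 and g(1) = 1 − Σzᵢ/Kᵢ = -0.240, so a root lies in (0, 1).
Newton iteration, ψ₁⁰ = 0.5:
  ψ₁ = 0.500: g = 0.0469, g' = -0.368 → ψ₁ = 0.628
  ψ₁ = 0.628: g = -0.0036, g' = -0.429 → ψ₁ = 0.619
Converged at ψ₁ = 0.619.
Drum-1 compositions:
  diethyl ether: x = 0.082, y = 0.127
  n-pentane: x = 0.476, y = 0.718
  n-heptane: x = 0.442, y = 0.155
Drum-2 feed = drum-1 liquid: z₂ = (0.0824, 0.4758, 0.4418).
Drum 2:
Material balance + equilibrium reduce to Σ zᵢ(Kᵢ−1)/(1+ψ₂(Kᵢ−1)) = 0.
g(0) = ΣzᵢKᵢ − 1 = 0.532 and g(1) = 1 − Σzᵢ/Kᵢ = -0.059, so a root lies in (0, 1).
Newton–Raphson from ψ₂ = 0.5:
  ψ₂ = 0.500: g = 0.1794, g' = -0.510 → ψ₂ = 0.852
  ψ₂ = 0.852: g = 0.0123, g' = -0.468 → ψ₂ = 0.878
Converged at ψ₂ = 0.878.
  diethyl ether: x = 0.038, y = 0.089
  n-pentane: x = 0.221, y = 0.511
  n-heptane: x = 0.741, y = 0.400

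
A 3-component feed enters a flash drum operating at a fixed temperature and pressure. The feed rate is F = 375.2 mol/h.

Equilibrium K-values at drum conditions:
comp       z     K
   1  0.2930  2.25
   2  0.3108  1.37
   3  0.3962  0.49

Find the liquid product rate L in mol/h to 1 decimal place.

Newton iteration, β⁰ = 0.66:
  β = 0.6600: g = -0.01147, g' = -0.3991 → β = 0.6312
  β = 0.6312: g = -0.00006, g' = -0.3951 → β = 0.6311
Converged at β = 0.6311.
Then V = β·F = 0.6311·375.2 = 236.8 mol/h and L = F − V = 138.4 mol/h.

L = 138.4 mol/h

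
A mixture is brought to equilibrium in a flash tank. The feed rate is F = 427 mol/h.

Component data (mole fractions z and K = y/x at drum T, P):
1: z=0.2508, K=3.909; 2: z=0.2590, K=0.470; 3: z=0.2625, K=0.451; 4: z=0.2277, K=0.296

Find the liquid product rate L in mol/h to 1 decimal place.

L = 355.7 mol/h

Rachford–Rice: g(ψ) = Σ zᵢ(Kᵢ−1)/(1+ψ(Kᵢ−1)) = 0.
Feasibility: ΣzᵢKᵢ = 1.2879, Σzᵢ/Kᵢ = 1.9665 — both > 1, two phases present.
Newton–Raphson from ψ = 0.59:
  ψ = 0.5900: g = -0.41848, g' = -0.9449 → ψ = 0.1471
  ψ = 0.1471: g = 0.02643, g' = -1.3604 → ψ = 0.1666
  ψ = 0.1666: g = 0.00069, g' = -1.2912 → ψ = 0.1671
Converged at ψ = 0.1671.
Then V = ψ·F = 0.1671·427 = 71.3 mol/h and L = F − V = 355.7 mol/h.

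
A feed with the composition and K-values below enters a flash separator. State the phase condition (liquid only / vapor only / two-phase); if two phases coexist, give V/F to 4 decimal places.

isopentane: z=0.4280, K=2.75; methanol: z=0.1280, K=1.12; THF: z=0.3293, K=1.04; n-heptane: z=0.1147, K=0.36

vapor only

ΣzᵢKᵢ = 1.7041; Σzᵢ/Kᵢ = 0.9052.
Since Σzᵢ/Kᵢ < 1 the mixture is above its dew point — single vapor phase.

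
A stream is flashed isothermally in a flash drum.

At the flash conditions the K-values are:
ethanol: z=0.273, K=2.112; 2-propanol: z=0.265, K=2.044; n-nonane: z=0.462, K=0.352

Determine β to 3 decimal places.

β = 0.402

Newton iteration, β⁰ = 0.41:
  β = 0.410: g = -0.0054, g' = -0.661 → β = 0.402
Converged at β = 0.402.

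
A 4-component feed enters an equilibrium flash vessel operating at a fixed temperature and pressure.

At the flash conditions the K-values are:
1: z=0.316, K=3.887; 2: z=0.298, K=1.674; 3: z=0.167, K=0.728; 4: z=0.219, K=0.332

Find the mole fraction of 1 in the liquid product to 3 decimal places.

x_1 = 0.092

Let ψ = V/F and solve Σ zᵢ(Kᵢ−1)/(1+ψ(Kᵢ−1)) = 0.
Check two-phase: ΣzᵢKᵢ = 1.921 > 1 and Σzᵢ/Kᵢ = 1.148 > 1, so g(0) = 0.921 > 0 and g(1) = -0.148 < 0.
Newton iteration, ψ⁰ = 0.5:
  ψ = 0.500: g = 0.2513, g' = -0.754 → ψ = 0.833
  ψ = 0.833: g = 0.0076, g' = -0.801 → ψ = 0.843
Converged at ψ = 0.843.
Compositions from xᵢ = zᵢ/(1+ψ(Kᵢ−1)), yᵢ = Kᵢxᵢ:
  1: x = 0.092, y = 0.358
  2: x = 0.190, y = 0.318
  3: x = 0.217, y = 0.158
  4: x = 0.501, y = 0.166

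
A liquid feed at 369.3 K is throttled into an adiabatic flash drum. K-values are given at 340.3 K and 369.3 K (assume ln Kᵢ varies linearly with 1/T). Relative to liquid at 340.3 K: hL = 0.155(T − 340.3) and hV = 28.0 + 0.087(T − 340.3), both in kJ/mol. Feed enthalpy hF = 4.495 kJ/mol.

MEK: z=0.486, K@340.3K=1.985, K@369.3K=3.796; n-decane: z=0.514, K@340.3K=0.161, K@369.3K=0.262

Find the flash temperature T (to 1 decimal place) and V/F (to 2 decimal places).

T = 343.8 K, V/F = 0.14

Adiabatic flash: solve Rachford–Rice at each trial T, then check hF = ψ·hV(T) + (1−ψ)·hL(T).
  T = 340.3 K: K = (1.985, 0.161), RR gives ψ = 0.057, H_out = 1.608 kJ/mol
  T = 369.3 K: K = (3.796, 0.262), RR gives ψ = 0.475, H_out = 16.851 kJ/mol
  T = 354.8 K: K = (2.782, 0.207), RR gives ψ = 0.325, H_out = 11.019 kJ/mol
  T = 347.6 K: K = (2.361, 0.183), RR gives ψ = 0.217, H_out = 7.112 kJ/mol
  T = 344.0 K: K = (2.169, 0.172), RR gives ψ = 0.147, H_out = 4.665 kJ/mol
  T = 342.1 K: K = (2.073, 0.166), RR gives ψ = 0.104, H_out = 3.178 kJ/mol
Linear interpolation between T = 342.1 (H_out = 3.178) and T = 344.0 (H_out = 4.665) on hF = 4.495 gives T ≈ 343.8 K, at which ψ = 0.14.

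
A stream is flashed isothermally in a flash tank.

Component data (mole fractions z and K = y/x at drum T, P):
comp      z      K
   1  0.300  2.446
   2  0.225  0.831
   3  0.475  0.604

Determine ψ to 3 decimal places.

ψ = 0.429

Let ψ = V/F and solve Σ zᵢ(Kᵢ−1)/(1+ψ(Kᵢ−1)) = 0.
Feasibility: ΣzᵢKᵢ = 1.208, Σzᵢ/Kᵢ = 1.180 — both > 1, two phases present.
Iterate (Newton) starting at ψ = 0.5:
  ψ = 0.500: g = -0.0243, g' = -0.335 → ψ = 0.427
  ψ = 0.427: g = 0.0007, g' = -0.355 → ψ = 0.429
Converged at ψ = 0.429.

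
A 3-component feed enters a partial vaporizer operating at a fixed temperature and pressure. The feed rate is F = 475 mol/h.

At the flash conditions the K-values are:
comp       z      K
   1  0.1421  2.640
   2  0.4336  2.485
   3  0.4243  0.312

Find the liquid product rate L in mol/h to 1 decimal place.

L = 210.0 mol/h

Material balance + equilibrium reduce to Σ zᵢ(Kᵢ−1)/(1+V/F(Kᵢ−1)) = 0.
Check two-phase: ΣzᵢKᵢ = 1.5850 > 1 and Σzᵢ/Kᵢ = 1.5882 > 1, so g(0) = 0.5850 > 0 and g(1) = -0.5882 < 0.
Newton–Raphson from V/F = 0.4:
  V/F = 0.4000: g = 0.14192, g' = -0.8980 → V/F = 0.5580
Converged at V/F = 0.5580.
Then V = V/F·F = 0.5580·475 = 265.0 mol/h and L = F − V = 210.0 mol/h.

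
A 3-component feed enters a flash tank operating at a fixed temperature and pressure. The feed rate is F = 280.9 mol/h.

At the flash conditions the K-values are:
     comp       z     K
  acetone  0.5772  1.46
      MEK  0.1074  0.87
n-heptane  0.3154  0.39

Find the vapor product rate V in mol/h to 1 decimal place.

Material balance + equilibrium reduce to Σ zᵢ(Kᵢ−1)/(1+β(Kᵢ−1)) = 0.
Check two-phase: ΣzᵢKᵢ = 1.0592 > 1 and Σzᵢ/Kᵢ = 1.3275 > 1, so g(0) = 0.0592 > 0 and g(1) = -0.3275 < 0.
Newton–Raphson from β = 0.5:
  β = 0.5000: g = -0.07590, g' = -0.3258 → β = 0.2670
  β = 0.2670: g = -0.00783, g' = -0.2663 → β = 0.2376
  β = 0.2376: g = -0.00007, g' = -0.2617 → β = 0.2374
Converged at β = 0.2374.
Then V = β·F = 0.2374·280.9 = 66.7 mol/h and L = F − V = 214.2 mol/h.

V = 66.7 mol/h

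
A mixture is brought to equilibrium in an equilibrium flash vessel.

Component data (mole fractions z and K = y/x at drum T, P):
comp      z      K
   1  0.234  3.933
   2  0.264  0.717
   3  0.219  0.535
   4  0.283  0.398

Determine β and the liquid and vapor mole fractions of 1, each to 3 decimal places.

Iterate (Newton) starting at β = 0.51:
  β = 0.510: g = -0.1917, g' = -0.647 → β = 0.214
  β = 0.214: g = 0.0337, g' = -0.978 → β = 0.248
  β = 0.248: g = 0.0014, g' = -0.901 → β = 0.250
Converged at β = 0.250.
Compositions from xᵢ = zᵢ/(1+β(Kᵢ−1)), yᵢ = Kᵢxᵢ:
  1: x = 0.135, y = 0.531
  2: x = 0.284, y = 0.204
  3: x = 0.248, y = 0.133
  4: x = 0.333, y = 0.133

β = 0.250, x_1 = 0.135, y_1 = 0.531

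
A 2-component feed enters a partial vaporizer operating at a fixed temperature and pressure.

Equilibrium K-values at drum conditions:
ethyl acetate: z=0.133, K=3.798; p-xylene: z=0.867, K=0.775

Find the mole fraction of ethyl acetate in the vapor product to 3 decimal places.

Material balance + equilibrium reduce to Σ zᵢ(Kᵢ−1)/(1+V/F(Kᵢ−1)) = 0.
Feasibility: ΣzᵢKᵢ = 1.177, Σzᵢ/Kᵢ = 1.154 — both > 1, two phases present.
Newton–Raphson from V/F = 0.5:
  V/F = 0.500: g = -0.0647, g' = -0.237 → V/F = 0.227
  V/F = 0.227: g = 0.0222, g' = -0.439 → V/F = 0.277
  V/F = 0.277: g = 0.0015, g' = -0.380 → V/F = 0.281
Converged at V/F = 0.281.
Compositions from xᵢ = zᵢ/(1+V/F(Kᵢ−1)), yᵢ = Kᵢxᵢ:
  ethyl acetate: x = 0.074, y = 0.283
  p-xylene: x = 0.926, y = 0.717

y_ethyl acetate = 0.283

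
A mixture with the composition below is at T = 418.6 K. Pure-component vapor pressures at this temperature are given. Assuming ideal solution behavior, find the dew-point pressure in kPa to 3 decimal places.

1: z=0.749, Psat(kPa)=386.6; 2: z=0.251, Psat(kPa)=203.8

At the dew point ψ → 1, so Σzᵢ/Kᵢ = 1 with Kᵢ = Pᵢˢᵃᵗ/P ⇒ 1/P = Σzᵢ/Pᵢˢᵃᵗ.
1/P = 0.749/386.6 + 0.251/203.8 = 0.003169 ⇒ P = 315.557 kPa

Pdew = 315.557 kPa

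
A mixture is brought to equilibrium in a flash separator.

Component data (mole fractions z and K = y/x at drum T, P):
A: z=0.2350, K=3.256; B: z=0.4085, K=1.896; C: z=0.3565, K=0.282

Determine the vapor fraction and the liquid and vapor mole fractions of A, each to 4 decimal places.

Newton–Raphson from ψ = 0.5:
  ψ = 0.5000: g = 0.10258, g' = -0.8678 → ψ = 0.6182
  ψ = 0.6182: g = -0.00333, g' = -0.9386 → ψ = 0.6147
Converged at ψ = 0.6147.
Compositions from xᵢ = zᵢ/(1+ψ(Kᵢ−1)), yᵢ = Kᵢxᵢ:
  A: x = 0.0985, y = 0.3206
  B: x = 0.2634, y = 0.4995
  C: x = 0.6381, y = 0.1799

ψ = 0.6147, x_A = 0.0985, y_A = 0.3206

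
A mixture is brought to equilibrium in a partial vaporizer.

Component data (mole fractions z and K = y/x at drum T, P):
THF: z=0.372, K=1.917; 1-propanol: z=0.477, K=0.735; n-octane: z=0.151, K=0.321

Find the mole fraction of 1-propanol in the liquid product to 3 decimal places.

Material balance + equilibrium reduce to Σ zᵢ(Kᵢ−1)/(1+ψ(Kᵢ−1)) = 0.
Check two-phase: ΣzᵢKᵢ = 1.112 > 1 and Σzᵢ/Kᵢ = 1.313 > 1, so g(0) = 0.112 > 0 and g(1) = -0.313 < 0.
Newton iteration, ψ⁰ = 0.57:
  ψ = 0.570: g = -0.0921, g' = -0.367 → ψ = 0.319
  ψ = 0.319: g = -0.0049, g' = -0.341 → ψ = 0.304
Converged at ψ = 0.304.
Compositions from xᵢ = zᵢ/(1+ψ(Kᵢ−1)), yᵢ = Kᵢxᵢ:
  THF: x = 0.291, y = 0.558
  1-propanol: x = 0.519, y = 0.381
  n-octane: x = 0.190, y = 0.061

x_1-propanol = 0.519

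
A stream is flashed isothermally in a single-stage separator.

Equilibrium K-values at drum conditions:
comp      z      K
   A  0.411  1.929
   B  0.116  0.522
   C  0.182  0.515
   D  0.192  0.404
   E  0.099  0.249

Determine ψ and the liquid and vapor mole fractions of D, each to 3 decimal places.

Rachford–Rice: g(ψ) = Σ zᵢ(Kᵢ−1)/(1+ψ(Kᵢ−1)) = 0.
Check two-phase: ΣzᵢKᵢ = 1.049 > 1 and Σzᵢ/Kᵢ = 1.662 > 1, so g(0) = 0.049 > 0 and g(1) = -0.662 < 0.
Newton iteration, ψ⁰ = 0.5:
  ψ = 0.500: g = -0.2107, g' = -0.567 → ψ = 0.129
  ψ = 0.129: g = -0.0183, g' = -0.510 → ψ = 0.093
Converged at ψ = 0.093.
Compositions from xᵢ = zᵢ/(1+ψ(Kᵢ−1)), yᵢ = Kᵢxᵢ:
  A: x = 0.378, y = 0.730
  B: x = 0.121, y = 0.063
  C: x = 0.191, y = 0.098
  D: x = 0.203, y = 0.082
  E: x = 0.106, y = 0.026

ψ = 0.093, x_D = 0.203, y_D = 0.082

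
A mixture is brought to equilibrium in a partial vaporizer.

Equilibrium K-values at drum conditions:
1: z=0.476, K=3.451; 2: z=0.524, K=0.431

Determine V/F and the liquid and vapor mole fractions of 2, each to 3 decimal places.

Rachford–Rice: g(V/F) = Σ zᵢ(Kᵢ−1)/(1+V/F(Kᵢ−1)) = 0.
Check two-phase: ΣzᵢKᵢ = 1.869 > 1 and Σzᵢ/Kᵢ = 1.354 > 1, so g(0) = 0.869 > 0 and g(1) = -0.354 < 0.
Newton–Raphson from V/F = 0.32:
  V/F = 0.320: g = 0.2893, g' = -1.152 → V/F = 0.571
  V/F = 0.571: g = 0.0444, g' = -0.869 → V/F = 0.622
  V/F = 0.622: g = 0.0004, g' = -0.855 → V/F = 0.623
Converged at V/F = 0.623.
Compositions from xᵢ = zᵢ/(1+V/F(Kᵢ−1)), yᵢ = Kᵢxᵢ:
  1: x = 0.188, y = 0.650
  2: x = 0.812, y = 0.350

V/F = 0.623, x_2 = 0.812, y_2 = 0.350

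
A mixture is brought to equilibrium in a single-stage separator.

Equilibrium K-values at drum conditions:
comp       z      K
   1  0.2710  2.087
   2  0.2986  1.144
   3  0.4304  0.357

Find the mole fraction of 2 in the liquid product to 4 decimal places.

x_2 = 0.2933

Rachford–Rice: g(β) = Σ zᵢ(Kᵢ−1)/(1+β(Kᵢ−1)) = 0.
Check two-phase: ΣzᵢKᵢ = 1.0608 > 1 and Σzᵢ/Kᵢ = 1.5965 > 1, so g(0) = 0.0608 > 0 and g(1) = -0.5965 < 0.
Iterate (Newton) starting at β = 0.32:
  β = 0.3200: g = -0.08878, g' = -0.4640 → β = 0.1287
  β = 0.1287: g = -0.00106, g' = -0.4639 → β = 0.1264
Converged at β = 0.1264.
Compositions from xᵢ = zᵢ/(1+β(Kᵢ−1)), yᵢ = Kᵢxᵢ:
  1: x = 0.2383, y = 0.4973
  2: x = 0.2933, y = 0.3355
  3: x = 0.4685, y = 0.1672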